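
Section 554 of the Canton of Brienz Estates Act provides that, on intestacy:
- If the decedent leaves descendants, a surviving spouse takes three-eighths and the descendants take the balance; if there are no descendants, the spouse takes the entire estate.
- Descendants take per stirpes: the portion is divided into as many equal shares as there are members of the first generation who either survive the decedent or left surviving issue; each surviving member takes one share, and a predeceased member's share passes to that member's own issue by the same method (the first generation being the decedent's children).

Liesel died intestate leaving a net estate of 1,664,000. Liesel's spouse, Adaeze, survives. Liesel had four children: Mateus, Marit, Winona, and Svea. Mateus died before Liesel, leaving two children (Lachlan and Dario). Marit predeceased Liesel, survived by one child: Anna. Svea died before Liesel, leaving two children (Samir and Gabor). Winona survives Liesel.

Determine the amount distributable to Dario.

Adaeze takes three-eighths of 1,664,000 = 624,000. The remaining 1,040,000 passes to the descendants.
The descendants' portion (1,040,000) is divided into 4 shares of 260,000: Winona takes 260,000; Mateus's 260,000 share passes to Mateus's issue; Marit's 260,000 share passes to Marit's issue; Svea's 260,000 share passes to Svea's issue.
Mateus's share (260,000) is divided into 2 shares of 130,000: Lachlan and Dario each take 130,000.
Marit's share (260,000) passes entirely to Anna.
Svea's share (260,000) is divided into 2 shares of 130,000: Samir and Gabor each take 130,000.

Dario receives 130,000.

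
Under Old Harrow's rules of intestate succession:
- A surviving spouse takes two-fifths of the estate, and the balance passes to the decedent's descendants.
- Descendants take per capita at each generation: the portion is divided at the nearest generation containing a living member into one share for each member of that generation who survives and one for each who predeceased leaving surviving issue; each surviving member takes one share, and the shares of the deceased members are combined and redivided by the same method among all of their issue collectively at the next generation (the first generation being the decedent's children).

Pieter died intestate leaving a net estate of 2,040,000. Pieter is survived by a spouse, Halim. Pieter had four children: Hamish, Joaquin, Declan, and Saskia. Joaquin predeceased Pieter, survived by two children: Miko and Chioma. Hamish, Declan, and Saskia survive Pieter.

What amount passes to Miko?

Miko receives 153,000.

Halim takes two-fifths of 2,040,000 = 816,000. The remaining 1,224,000 passes to the descendants.
The descendants' portion (1,224,000) is divided at the children's generation into 4 shares of 306,000. Hamish, Declan, and Saskia each take 306,000. The remaining share for the deceased Joaquin (306,000) is carried to the next generation.
That pool (306,000) is divided at the grandchildren's generation equally among Miko and Chioma: 153,000 each.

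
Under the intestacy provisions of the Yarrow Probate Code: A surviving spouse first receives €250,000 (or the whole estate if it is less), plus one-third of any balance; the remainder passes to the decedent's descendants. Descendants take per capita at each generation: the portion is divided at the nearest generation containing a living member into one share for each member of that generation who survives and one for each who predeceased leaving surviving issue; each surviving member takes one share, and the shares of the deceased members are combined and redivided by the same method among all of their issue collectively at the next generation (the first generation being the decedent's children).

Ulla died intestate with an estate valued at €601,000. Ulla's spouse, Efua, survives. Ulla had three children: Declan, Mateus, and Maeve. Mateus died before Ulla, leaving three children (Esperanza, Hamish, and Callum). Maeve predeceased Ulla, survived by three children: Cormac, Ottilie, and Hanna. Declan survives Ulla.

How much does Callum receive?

Efua first takes €250,000, leaving a balance of €351,000. Efua then takes one-third of the balance (€117,000), for a total of €367,000. The remaining €234,000 passes to the descendants.
The descendants' portion (€234,000) is divided at the children's generation into 3 shares of €78,000. Declan takes €78,000. The 2 shares of the deceased (Mateus and Maeve) are combined into a pool of €156,000.
That pool (€156,000) is divided at the grandchildren's generation equally among Esperanza, Hamish, Callum, Cormac, Ottilie, and Hanna: €26,000 each.

Callum receives €26,000.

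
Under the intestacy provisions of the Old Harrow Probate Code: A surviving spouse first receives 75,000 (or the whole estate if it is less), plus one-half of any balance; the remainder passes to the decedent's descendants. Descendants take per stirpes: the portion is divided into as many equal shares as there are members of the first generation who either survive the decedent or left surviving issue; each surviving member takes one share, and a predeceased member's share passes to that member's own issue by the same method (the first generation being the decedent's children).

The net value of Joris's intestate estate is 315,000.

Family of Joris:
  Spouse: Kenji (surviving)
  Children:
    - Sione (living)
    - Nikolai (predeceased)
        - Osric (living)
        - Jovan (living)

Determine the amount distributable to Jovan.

Kenji first takes 75,000, leaving a balance of 240,000. Kenji then takes one-half of the balance (120,000), for a total of 195,000. The remaining 120,000 passes to the descendants.
The descendants' portion (120,000) is divided into 2 shares of 60,000: Sione takes 60,000; Nikolai's 60,000 share passes to Nikolai's issue.
Nikolai's share (60,000) is divided into 2 shares of 30,000: Osric and Jovan each take 30,000.

Jovan receives 30,000.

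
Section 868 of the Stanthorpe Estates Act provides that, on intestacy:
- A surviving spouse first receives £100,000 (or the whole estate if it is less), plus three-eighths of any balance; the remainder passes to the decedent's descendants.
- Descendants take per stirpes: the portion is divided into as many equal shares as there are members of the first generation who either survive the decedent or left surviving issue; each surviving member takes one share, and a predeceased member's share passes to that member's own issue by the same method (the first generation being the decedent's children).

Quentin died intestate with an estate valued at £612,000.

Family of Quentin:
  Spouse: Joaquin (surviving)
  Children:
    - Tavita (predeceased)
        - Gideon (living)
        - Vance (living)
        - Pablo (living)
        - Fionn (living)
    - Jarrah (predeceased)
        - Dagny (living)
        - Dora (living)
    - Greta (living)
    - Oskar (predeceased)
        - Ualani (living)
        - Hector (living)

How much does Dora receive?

Dora receives £40,000.

Joaquin first takes £100,000, leaving a balance of £512,000. Joaquin then takes three-eighths of the balance (£192,000), for a total of £292,000. The remaining £320,000 passes to the descendants.
The descendants' portion (£320,000) is divided into 4 shares of £80,000: Greta takes £80,000; Tavita's £80,000 share passes to Tavita's issue; Jarrah's £80,000 share passes to Jarrah's issue; Oskar's £80,000 share passes to Oskar's issue.
Tavita's share (£80,000) is divided into 4 shares of £20,000: Gideon, Vance, Pablo, and Fionn each take £20,000.
Jarrah's share (£80,000) is divided into 2 shares of £40,000: Dagny and Dora each take £40,000.
Oskar's share (£80,000) is divided into 2 shares of £40,000: Ualani and Hector each take £40,000.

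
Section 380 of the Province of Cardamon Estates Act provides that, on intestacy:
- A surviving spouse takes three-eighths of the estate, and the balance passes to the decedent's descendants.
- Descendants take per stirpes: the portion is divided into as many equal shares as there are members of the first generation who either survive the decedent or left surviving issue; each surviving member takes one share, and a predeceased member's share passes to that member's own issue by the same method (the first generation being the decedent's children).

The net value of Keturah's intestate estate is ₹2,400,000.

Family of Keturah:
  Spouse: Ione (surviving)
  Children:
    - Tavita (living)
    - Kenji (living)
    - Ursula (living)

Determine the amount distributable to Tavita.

Tavita receives ₹500,000.

Ione takes three-eighths of ₹2,400,000 = ₹900,000. The remaining ₹1,500,000 passes to the descendants.
The descendants' portion (₹1,500,000) is divided into 3 shares of ₹500,000: Tavita, Kenji, and Ursula each take ₹500,000.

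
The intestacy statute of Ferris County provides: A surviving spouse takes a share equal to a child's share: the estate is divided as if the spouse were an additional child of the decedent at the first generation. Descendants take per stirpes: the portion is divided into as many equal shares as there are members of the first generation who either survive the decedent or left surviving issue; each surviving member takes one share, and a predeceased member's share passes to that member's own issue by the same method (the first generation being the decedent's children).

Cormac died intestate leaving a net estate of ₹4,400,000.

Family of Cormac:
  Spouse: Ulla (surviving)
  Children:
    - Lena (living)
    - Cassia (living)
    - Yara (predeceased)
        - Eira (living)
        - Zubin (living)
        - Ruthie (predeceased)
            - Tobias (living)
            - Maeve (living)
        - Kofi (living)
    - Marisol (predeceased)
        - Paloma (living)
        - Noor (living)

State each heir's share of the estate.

The spouse counts as an additional share at the children's level, so there are 5 primary shares of ₹880,000. Ulla takes one such share (₹880,000).
The children's combined portion (₹3,520,000) is divided into 4 shares of ₹880,000: Lena and Cassia each take ₹880,000; Yara's ₹880,000 share passes to Yara's issue; Marisol's ₹880,000 share passes to Marisol's issue.
Yara's share (₹880,000) is divided into 4 shares of ₹220,000: Eira, Zubin, and Kofi each take ₹220,000; Ruthie's ₹220,000 share passes to Ruthie's issue.
Ruthie's share (₹220,000) is divided into 2 shares of ₹110,000: Tobias and Maeve each take ₹110,000.
Marisol's share (₹880,000) is divided into 2 shares of ₹440,000: Paloma and Noor each take ₹440,000.

Ulla: ₹880,000; Lena: ₹880,000; Cassia: ₹880,000; Eira: ₹220,000; Zubin: ₹220,000; Tobias: ₹110,000; Maeve: ₹110,000; Kofi: ₹220,000; Paloma: ₹440,000; Noor: ₹440,000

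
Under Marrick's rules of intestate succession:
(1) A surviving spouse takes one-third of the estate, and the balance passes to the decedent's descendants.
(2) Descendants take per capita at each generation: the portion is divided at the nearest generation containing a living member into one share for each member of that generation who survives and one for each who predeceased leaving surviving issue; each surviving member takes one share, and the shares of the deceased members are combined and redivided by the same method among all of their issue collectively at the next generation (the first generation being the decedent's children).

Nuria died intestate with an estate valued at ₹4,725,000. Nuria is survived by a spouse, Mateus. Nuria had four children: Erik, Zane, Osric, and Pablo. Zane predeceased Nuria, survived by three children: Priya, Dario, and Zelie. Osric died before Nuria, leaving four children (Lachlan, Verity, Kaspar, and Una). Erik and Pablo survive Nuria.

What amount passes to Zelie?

Mateus takes one-third of ₹4,725,000 = ₹1,575,000. The remaining ₹3,150,000 passes to the descendants.
The descendants' portion (₹3,150,000) is divided at the children's generation into 4 shares of ₹787,500. Erik and Pablo each take ₹787,500. The 2 shares of the deceased (Zane and Osric) are combined into a pool of ₹1,575,000.
That pool (₹1,575,000) is divided at the grandchildren's generation equally among Priya, Dario, Zelie, Lachlan, Verity, Kaspar, and Una: ₹225,000 each.

Zelie receives ₹225,000.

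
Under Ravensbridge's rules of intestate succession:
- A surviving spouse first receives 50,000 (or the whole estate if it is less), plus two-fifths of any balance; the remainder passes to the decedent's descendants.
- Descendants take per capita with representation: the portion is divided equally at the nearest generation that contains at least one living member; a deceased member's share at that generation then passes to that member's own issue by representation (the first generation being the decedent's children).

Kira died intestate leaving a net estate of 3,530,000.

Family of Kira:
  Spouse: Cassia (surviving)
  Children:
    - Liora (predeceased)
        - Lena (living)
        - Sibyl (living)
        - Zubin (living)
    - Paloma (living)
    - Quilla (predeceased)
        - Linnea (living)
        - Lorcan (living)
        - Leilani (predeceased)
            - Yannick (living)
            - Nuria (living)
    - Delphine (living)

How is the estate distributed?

Cassia: 1,442,000; Lena: 174,000; Sibyl: 174,000; Zubin: 174,000; Paloma: 522,000; Linnea: 174,000; Lorcan: 174,000; Yannick: 87,000; Nuria: 87,000; Delphine: 522,000

Cassia first takes 50,000, leaving a balance of 3,480,000. Cassia then takes two-fifths of the balance (1,392,000), for a total of 1,442,000. The remaining 2,088,000 passes to the descendants.
The descendants' portion (2,088,000) is divided into 4 shares of 522,000: Paloma and Delphine each take 522,000; Liora's 522,000 share passes to Liora's issue; Quilla's 522,000 share passes to Quilla's issue.
Liora's share (522,000) is divided into 3 shares of 174,000: Lena, Sibyl, and Zubin each take 174,000.
Quilla's share (522,000) is divided into 3 shares of 174,000: Linnea and Lorcan each take 174,000; Leilani's 174,000 share passes to Leilani's issue.
Leilani's share (174,000) is divided into 2 shares of 87,000: Yannick and Nuria each take 87,000.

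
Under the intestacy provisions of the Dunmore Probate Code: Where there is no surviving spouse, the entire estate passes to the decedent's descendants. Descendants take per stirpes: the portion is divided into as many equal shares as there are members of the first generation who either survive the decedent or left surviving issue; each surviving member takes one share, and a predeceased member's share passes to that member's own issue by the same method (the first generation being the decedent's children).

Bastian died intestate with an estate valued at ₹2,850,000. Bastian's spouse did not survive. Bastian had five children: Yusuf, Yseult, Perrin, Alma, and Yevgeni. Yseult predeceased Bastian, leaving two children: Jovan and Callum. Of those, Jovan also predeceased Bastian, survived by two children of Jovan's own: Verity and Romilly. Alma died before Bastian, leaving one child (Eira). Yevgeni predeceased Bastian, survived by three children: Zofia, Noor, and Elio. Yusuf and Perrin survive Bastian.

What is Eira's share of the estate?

The entire ₹2,850,000 passes to the descendants.
That amount (₹2,850,000) is divided into 5 shares of ₹570,000: Yusuf and Perrin each take ₹570,000; Yseult's ₹570,000 share passes to Yseult's issue; Alma's ₹570,000 share passes to Alma's issue; Yevgeni's ₹570,000 share passes to Yevgeni's issue.
Yseult's share (₹570,000) is divided into 2 shares of ₹285,000: Callum takes ₹285,000; Jovan's ₹285,000 share passes to Jovan's issue.
Jovan's share (₹285,000) is divided into 2 shares of ₹142,500: Verity and Romilly each take ₹142,500.
Alma's share (₹570,000) passes entirely to Eira.
Yevgeni's share (₹570,000) is divided into 3 shares of ₹190,000: Zofia, Noor, and Elio each take ₹190,000.

Eira receives ₹570,000.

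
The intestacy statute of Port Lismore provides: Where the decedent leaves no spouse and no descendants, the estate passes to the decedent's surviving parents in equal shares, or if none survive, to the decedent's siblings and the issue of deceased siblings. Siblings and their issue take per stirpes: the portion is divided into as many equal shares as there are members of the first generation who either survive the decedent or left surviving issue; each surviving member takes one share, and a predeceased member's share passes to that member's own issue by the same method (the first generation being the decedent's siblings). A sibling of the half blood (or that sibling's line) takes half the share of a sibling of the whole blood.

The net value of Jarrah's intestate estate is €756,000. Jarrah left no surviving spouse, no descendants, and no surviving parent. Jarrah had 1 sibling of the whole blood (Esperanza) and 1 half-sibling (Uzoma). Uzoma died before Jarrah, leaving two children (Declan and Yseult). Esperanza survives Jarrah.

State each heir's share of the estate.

The entire €756,000 passes to the siblings and their issue.
Counting each half-blood sibling's line as half a unit, there are 3/2 units in €756,000, so one unit is €504,000. Whole-blood lines (Esperanza) take €504,000 each; half-blood lines (Uzoma) take €252,000 each.
Uzoma's share (€252,000) is divided into 2 shares of €126,000: Declan and Yseult each take €126,000.

Declan: €126,000; Yseult: €126,000; Esperanza: €504,000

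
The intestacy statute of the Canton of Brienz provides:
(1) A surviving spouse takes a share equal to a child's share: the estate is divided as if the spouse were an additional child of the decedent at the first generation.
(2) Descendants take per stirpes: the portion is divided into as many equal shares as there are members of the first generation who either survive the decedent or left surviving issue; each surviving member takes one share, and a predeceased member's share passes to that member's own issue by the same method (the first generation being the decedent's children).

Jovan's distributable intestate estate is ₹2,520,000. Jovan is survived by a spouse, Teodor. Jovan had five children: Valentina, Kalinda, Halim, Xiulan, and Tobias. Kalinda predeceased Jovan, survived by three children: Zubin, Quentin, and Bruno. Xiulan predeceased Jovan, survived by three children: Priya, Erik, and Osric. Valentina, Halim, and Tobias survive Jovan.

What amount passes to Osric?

The spouse counts as an additional share at the children's level, so there are 6 primary shares of ₹420,000. Teodor takes one such share (₹420,000).
The children's combined portion (₹2,100,000) is divided into 5 shares of ₹420,000: Valentina, Halim, and Tobias each take ₹420,000; Kalinda's ₹420,000 share passes to Kalinda's issue; Xiulan's ₹420,000 share passes to Xiulan's issue.
Kalinda's share (₹420,000) is divided into 3 shares of ₹140,000: Zubin, Quentin, and Bruno each take ₹140,000.
Xiulan's share (₹420,000) is divided into 3 shares of ₹140,000: Priya, Erik, and Osric each take ₹140,000.

Osric receives ₹140,000.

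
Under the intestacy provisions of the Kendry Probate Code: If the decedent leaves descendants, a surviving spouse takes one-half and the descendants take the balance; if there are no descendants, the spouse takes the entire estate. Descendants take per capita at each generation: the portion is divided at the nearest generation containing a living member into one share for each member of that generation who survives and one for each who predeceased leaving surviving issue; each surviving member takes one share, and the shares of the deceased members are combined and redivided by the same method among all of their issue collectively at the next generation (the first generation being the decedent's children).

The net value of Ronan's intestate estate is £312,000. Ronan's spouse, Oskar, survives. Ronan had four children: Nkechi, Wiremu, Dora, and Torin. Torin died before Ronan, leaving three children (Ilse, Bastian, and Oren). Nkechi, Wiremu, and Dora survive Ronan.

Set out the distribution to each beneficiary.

Oskar: £156,000; Nkechi: £39,000; Wiremu: £39,000; Dora: £39,000; Ilse: £13,000; Bastian: £13,000; Oren: £13,000

Oskar takes one-half of £312,000 = £156,000. The remaining £156,000 passes to the descendants.
The descendants' portion (£156,000) is divided at the children's generation into 4 shares of £39,000. Nkechi, Wiremu, and Dora each take £39,000. The remaining share for the deceased Torin (£39,000) is carried to the next generation.
That pool (£39,000) is divided at the grandchildren's generation equally among Ilse, Bastian, and Oren: £13,000 each.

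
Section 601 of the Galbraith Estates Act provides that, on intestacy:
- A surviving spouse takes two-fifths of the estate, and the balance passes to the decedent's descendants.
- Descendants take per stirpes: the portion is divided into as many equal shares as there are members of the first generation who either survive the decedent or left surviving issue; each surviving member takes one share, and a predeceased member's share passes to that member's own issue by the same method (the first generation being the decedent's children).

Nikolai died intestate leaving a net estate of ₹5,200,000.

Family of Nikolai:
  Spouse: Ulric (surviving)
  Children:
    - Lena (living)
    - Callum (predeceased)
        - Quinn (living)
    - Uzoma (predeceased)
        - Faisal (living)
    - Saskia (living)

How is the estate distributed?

Ulric: ₹2,080,000; Lena: ₹780,000; Quinn: ₹780,000; Faisal: ₹780,000; Saskia: ₹780,000

Ulric takes two-fifths of ₹5,200,000 = ₹2,080,000. The remaining ₹3,120,000 passes to the descendants.
The descendants' portion (₹3,120,000) is divided into 4 shares of ₹780,000: Lena and Saskia each take ₹780,000; Callum's ₹780,000 share passes to Callum's issue; Uzoma's ₹780,000 share passes to Uzoma's issue.
Callum's share (₹780,000) passes entirely to Quinn.
Uzoma's share (₹780,000) passes entirely to Faisal.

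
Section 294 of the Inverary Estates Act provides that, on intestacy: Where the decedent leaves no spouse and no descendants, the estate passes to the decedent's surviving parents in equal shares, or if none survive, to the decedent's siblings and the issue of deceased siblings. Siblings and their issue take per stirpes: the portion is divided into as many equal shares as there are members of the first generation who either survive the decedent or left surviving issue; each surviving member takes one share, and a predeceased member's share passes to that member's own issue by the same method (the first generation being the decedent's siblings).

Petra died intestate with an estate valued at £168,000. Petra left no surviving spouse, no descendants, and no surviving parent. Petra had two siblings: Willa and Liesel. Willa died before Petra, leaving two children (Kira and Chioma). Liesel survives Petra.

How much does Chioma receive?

Chioma receives £42,000.

The entire £168,000 passes to the siblings and their issue.
That amount (£168,000) is divided into 2 shares of £84,000: Liesel takes £84,000; Willa's £84,000 share passes to Willa's issue.
Willa's share (£84,000) is divided into 2 shares of £42,000: Kira and Chioma each take £42,000.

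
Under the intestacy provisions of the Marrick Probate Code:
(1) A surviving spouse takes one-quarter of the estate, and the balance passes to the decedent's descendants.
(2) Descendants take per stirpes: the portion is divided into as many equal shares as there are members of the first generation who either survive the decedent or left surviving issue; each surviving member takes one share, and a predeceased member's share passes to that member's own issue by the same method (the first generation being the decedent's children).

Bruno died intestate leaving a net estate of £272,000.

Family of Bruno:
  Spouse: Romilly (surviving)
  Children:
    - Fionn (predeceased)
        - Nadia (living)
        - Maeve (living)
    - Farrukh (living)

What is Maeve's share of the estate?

Maeve receives £51,000.

Romilly takes one-quarter of £272,000 = £68,000. The remaining £204,000 passes to the descendants.
The descendants' portion (£204,000) is divided into 2 shares of £102,000: Farrukh takes £102,000; Fionn's £102,000 share passes to Fionn's issue.
Fionn's share (£102,000) is divided into 2 shares of £51,000: Nadia and Maeve each take £51,000.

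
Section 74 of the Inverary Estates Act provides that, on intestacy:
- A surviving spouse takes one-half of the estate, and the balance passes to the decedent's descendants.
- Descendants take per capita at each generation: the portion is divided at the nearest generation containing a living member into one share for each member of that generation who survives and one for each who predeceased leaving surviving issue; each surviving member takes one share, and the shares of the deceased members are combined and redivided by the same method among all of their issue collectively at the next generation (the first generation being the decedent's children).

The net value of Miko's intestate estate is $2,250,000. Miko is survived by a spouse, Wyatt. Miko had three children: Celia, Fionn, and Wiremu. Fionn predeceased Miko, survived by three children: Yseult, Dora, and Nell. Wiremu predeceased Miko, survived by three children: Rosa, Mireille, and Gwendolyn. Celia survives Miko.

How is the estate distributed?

Wyatt: $1,125,000; Celia: $375,000; Yseult: $125,000; Dora: $125,000; Nell: $125,000; Rosa: $125,000; Mireille: $125,000; Gwendolyn: $125,000

Wyatt takes one-half of $2,250,000 = $1,125,000. The remaining $1,125,000 passes to the descendants.
The descendants' portion ($1,125,000) is divided at the children's generation into 3 shares of $375,000. Celia takes $375,000. The 2 shares of the deceased (Fionn and Wiremu) are combined into a pool of $750,000.
That pool ($750,000) is divided at the grandchildren's generation equally among Yseult, Dora, Nell, Rosa, Mireille, and Gwendolyn: $125,000 each.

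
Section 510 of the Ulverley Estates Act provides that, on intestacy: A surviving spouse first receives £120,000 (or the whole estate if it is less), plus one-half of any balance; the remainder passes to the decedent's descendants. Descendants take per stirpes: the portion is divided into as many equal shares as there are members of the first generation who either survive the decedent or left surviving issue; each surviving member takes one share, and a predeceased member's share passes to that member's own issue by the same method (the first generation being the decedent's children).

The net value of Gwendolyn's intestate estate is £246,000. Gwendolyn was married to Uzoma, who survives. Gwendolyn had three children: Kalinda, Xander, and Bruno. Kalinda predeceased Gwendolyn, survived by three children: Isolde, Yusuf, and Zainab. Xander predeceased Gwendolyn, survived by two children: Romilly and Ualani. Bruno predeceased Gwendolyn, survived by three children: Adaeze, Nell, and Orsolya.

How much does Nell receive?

Nell receives £7,000.

Uzoma first takes £120,000, leaving a balance of £126,000. Uzoma then takes one-half of the balance (£63,000), for a total of £183,000. The remaining £63,000 passes to the descendants.
The descendants' portion (£63,000) is divided into 3 shares of £21,000: Kalinda's £21,000 share passes to Kalinda's issue; Xander's £21,000 share passes to Xander's issue; Bruno's £21,000 share passes to Bruno's issue.
Kalinda's share (£21,000) is divided into 3 shares of £7,000: Isolde, Yusuf, and Zainab each take £7,000.
Xander's share (£21,000) is divided into 2 shares of £10,500: Romilly and Ualani each take £10,500.
Bruno's share (£21,000) is divided into 3 shares of £7,000: Adaeze, Nell, and Orsolya each take £7,000.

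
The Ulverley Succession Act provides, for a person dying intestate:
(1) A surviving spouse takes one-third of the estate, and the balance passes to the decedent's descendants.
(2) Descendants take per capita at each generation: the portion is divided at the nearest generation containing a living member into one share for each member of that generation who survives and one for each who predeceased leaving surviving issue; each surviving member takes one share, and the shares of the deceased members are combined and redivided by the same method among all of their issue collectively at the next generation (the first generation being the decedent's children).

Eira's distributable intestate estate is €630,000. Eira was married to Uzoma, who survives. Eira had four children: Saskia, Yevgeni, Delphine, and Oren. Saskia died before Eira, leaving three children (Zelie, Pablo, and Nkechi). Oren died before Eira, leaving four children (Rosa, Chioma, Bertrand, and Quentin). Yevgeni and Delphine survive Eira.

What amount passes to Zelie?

Zelie receives €30,000.

Uzoma takes one-third of €630,000 = €210,000. The remaining €420,000 passes to the descendants.
The descendants' portion (€420,000) is divided at the children's generation into 4 shares of €105,000. Yevgeni and Delphine each take €105,000. The 2 shares of the deceased (Saskia and Oren) are combined into a pool of €210,000.
That pool (€210,000) is divided at the grandchildren's generation equally among Zelie, Pablo, Nkechi, Rosa, Chioma, Bertrand, and Quentin: €30,000 each.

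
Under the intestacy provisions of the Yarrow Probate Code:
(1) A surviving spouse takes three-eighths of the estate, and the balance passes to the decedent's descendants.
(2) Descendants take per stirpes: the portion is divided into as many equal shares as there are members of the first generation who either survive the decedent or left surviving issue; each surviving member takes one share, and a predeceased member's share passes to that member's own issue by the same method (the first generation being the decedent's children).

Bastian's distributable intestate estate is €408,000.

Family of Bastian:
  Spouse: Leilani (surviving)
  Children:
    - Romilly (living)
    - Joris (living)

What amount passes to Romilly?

Leilani takes three-eighths of €408,000 = €153,000. The remaining €255,000 passes to the descendants.
The descendants' portion (€255,000) is divided into 2 shares of €127,500: Romilly and Joris each take €127,500.

Romilly receives €127,500.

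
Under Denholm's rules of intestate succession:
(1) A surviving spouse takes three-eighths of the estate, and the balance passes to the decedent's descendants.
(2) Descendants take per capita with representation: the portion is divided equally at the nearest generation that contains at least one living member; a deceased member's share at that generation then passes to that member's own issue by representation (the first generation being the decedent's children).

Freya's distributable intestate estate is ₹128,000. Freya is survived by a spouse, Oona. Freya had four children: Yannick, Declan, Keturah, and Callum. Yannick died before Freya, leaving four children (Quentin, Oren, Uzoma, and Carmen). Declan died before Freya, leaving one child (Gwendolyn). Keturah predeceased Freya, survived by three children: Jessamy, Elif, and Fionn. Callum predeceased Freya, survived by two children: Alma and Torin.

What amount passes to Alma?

Alma receives ₹8,000.

Oona takes three-eighths of ₹128,000 = ₹48,000. The remaining ₹80,000 passes to the descendants.
No child survives, so the initial division is made at the grandchildren's generation.
The descendants' portion (₹80,000) is divided into 10 shares of ₹8,000: Quentin, Oren, Uzoma, Carmen, Gwendolyn, Jessamy, Elif, Fionn, Alma, and Torin each take ₹8,000.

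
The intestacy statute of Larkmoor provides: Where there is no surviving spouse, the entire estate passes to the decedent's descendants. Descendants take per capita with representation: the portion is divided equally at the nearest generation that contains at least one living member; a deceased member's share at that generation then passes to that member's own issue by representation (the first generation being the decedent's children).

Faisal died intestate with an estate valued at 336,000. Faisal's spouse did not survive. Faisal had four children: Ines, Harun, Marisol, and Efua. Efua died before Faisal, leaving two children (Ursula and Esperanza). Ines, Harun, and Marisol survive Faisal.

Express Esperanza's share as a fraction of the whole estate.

Esperanza receives 1/8 of the estate.

The entire 336,000 passes to the descendants.
That amount (336,000) is divided into 4 shares of 84,000: Ines, Harun, and Marisol each take 84,000; Efua's 84,000 share passes to Efua's issue.
Efua's share (84,000) is divided into 2 shares of 42,000: Ursula and Esperanza each take 42,000.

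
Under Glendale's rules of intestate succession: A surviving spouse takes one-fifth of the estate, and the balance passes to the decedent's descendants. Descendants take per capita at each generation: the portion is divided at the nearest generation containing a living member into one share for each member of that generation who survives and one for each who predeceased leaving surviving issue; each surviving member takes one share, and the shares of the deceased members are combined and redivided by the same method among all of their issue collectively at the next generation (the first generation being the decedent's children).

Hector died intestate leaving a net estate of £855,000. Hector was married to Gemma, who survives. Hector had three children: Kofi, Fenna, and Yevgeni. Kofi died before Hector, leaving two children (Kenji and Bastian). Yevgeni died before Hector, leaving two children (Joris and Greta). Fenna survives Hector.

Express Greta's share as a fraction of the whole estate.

Gemma takes one-fifth of £855,000 = £171,000. The remaining £684,000 passes to the descendants.
The descendants' portion (£684,000) is divided at the children's generation into 3 shares of £228,000. Fenna takes £228,000. The 2 shares of the deceased (Kofi and Yevgeni) are combined into a pool of £456,000.
That pool (£456,000) is divided at the grandchildren's generation equally among Kenji, Bastian, Joris, and Greta: £114,000 each.

Greta receives 2/15 of the estate.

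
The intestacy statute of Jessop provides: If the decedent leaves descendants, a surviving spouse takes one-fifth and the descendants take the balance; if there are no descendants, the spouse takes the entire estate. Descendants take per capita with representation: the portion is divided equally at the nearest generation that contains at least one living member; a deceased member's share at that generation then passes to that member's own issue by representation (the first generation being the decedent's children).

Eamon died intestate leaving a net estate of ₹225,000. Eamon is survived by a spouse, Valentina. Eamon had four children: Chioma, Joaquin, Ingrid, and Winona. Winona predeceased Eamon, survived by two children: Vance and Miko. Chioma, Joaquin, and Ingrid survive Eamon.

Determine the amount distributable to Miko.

Miko receives ₹22,500.

Valentina takes one-fifth of ₹225,000 = ₹45,000. The remaining ₹180,000 passes to the descendants.
The descendants' portion (₹180,000) is divided into 4 shares of ₹45,000: Chioma, Joaquin, and Ingrid each take ₹45,000; Winona's ₹45,000 share passes to Winona's issue.
Winona's share (₹45,000) is divided into 2 shares of ₹22,500: Vance and Miko each take ₹22,500.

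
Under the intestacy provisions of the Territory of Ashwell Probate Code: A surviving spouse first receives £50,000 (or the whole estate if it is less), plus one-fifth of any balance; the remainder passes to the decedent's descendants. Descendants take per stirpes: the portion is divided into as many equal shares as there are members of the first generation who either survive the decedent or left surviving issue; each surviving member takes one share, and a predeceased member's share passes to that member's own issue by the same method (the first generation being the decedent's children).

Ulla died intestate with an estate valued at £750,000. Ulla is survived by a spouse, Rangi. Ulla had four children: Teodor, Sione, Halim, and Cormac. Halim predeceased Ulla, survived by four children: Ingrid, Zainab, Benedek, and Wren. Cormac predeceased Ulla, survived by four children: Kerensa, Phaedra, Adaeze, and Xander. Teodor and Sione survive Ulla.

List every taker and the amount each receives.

Rangi first takes £50,000, leaving a balance of £700,000. Rangi then takes one-fifth of the balance (£140,000), for a total of £190,000. The remaining £560,000 passes to the descendants.
The descendants' portion (£560,000) is divided into 4 shares of £140,000: Teodor and Sione each take £140,000; Halim's £140,000 share passes to Halim's issue; Cormac's £140,000 share passes to Cormac's issue.
Halim's share (£140,000) is divided into 4 shares of £35,000: Ingrid, Zainab, Benedek, and Wren each take £35,000.
Cormac's share (£140,000) is divided into 4 shares of £35,000: Kerensa, Phaedra, Adaeze, and Xander each take £35,000.

Rangi: £190,000; Teodor: £140,000; Sione: £140,000; Ingrid: £35,000; Zainab: £35,000; Benedek: £35,000; Wren: £35,000; Kerensa: £35,000; Phaedra: £35,000; Adaeze: £35,000; Xander: £35,000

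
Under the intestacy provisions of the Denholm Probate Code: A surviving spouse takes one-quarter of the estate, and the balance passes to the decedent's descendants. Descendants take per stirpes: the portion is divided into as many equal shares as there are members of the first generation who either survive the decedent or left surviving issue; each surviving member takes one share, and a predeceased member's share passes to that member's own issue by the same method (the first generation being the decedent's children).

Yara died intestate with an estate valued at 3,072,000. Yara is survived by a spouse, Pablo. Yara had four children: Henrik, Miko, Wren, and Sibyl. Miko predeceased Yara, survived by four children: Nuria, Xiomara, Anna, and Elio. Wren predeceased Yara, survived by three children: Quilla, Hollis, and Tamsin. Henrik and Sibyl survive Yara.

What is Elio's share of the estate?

Pablo takes one-quarter of 3,072,000 = 768,000. The remaining 2,304,000 passes to the descendants.
The descendants' portion (2,304,000) is divided into 4 shares of 576,000: Henrik and Sibyl each take 576,000; Miko's 576,000 share passes to Miko's issue; Wren's 576,000 share passes to Wren's issue.
Miko's share (576,000) is divided into 4 shares of 144,000: Nuria, Xiomara, Anna, and Elio each take 144,000.
Wren's share (576,000) is divided into 3 shares of 192,000: Quilla, Hollis, and Tamsin each take 192,000.

Elio receives 144,000.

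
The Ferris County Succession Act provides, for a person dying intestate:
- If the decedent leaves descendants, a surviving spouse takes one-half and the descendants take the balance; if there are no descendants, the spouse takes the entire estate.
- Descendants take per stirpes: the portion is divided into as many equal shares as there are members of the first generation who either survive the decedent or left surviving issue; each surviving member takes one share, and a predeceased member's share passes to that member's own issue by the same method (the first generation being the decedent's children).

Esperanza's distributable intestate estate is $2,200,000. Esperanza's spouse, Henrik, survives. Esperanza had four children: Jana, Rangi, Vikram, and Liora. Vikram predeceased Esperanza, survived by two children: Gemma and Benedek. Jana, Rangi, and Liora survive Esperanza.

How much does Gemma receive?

Gemma receives $137,500.

Henrik takes one-half of $2,200,000 = $1,100,000. The remaining $1,100,000 passes to the descendants.
The descendants' portion ($1,100,000) is divided into 4 shares of $275,000: Jana, Rangi, and Liora each take $275,000; Vikram's $275,000 share passes to Vikram's issue.
Vikram's share ($275,000) is divided into 2 shares of $137,500: Gemma and Benedek each take $137,500.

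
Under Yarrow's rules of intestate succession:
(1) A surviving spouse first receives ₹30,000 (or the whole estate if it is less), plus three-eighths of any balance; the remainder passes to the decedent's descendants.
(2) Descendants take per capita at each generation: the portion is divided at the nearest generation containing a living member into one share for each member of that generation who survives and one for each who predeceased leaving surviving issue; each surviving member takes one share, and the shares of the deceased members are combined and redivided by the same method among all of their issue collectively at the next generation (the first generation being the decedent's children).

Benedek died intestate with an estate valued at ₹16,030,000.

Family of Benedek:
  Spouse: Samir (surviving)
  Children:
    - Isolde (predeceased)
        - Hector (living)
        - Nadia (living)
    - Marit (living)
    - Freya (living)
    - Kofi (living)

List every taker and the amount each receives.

Samir: ₹6,030,000; Hector: ₹1,250,000; Nadia: ₹1,250,000; Marit: ₹2,500,000; Freya: ₹2,500,000; Kofi: ₹2,500,000

Samir first takes ₹30,000, leaving a balance of ₹16,000,000. Samir then takes three-eighths of the balance (₹6,000,000), for a total of ₹6,030,000. The remaining ₹10,000,000 passes to the descendants.
The descendants' portion (₹10,000,000) is divided at the children's generation into 4 shares of ₹2,500,000. Marit, Freya, and Kofi each take ₹2,500,000. The remaining share for the deceased Isolde (₹2,500,000) is carried to the next generation.
That pool (₹2,500,000) is divided at the grandchildren's generation equally among Hector and Nadia: ₹1,250,000 each.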